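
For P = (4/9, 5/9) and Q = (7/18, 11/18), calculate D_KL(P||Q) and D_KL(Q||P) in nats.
D_KL(P||Q) = 0.0064, D_KL(Q||P) = 0.0063

KL divergence is not symmetric: D_KL(P||Q) ≠ D_KL(Q||P) in general.

D_KL(P||Q) = 0.0064 nats
D_KL(Q||P) = 0.0063 nats

No, they are not equal!

This asymmetry is why KL divergence is not a true distance metric.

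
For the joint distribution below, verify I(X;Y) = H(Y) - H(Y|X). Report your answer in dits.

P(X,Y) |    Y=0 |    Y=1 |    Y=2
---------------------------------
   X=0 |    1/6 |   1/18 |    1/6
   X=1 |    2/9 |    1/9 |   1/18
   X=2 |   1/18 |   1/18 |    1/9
I(X;Y) = 0.0294 dits

Mutual information has multiple equivalent forms:
- I(X;Y) = H(X) - H(X|Y)
- I(X;Y) = H(Y) - H(Y|X)
- I(X;Y) = H(X) + H(Y) - H(X,Y)

Computing all quantities:
H(X) = 0.4642, H(Y) = 0.4607, H(X,Y) = 0.8955
H(X|Y) = 0.4348, H(Y|X) = 0.4314

Verification:
H(X) - H(X|Y) = 0.4642 - 0.4348 = 0.0294
H(Y) - H(Y|X) = 0.4607 - 0.4314 = 0.0294
H(X) + H(Y) - H(X,Y) = 0.4642 + 0.4607 - 0.8955 = 0.0294

All forms give I(X;Y) = 0.0294 dits. ✓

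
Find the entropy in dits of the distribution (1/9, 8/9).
0.1515 dits

Shannon entropy is H(X) = -Σ p(x) log p(x).

For P = (1/9, 8/9):
H = -1/9 × log_10(1/9) -8/9 × log_10(8/9)
H = 0.1515 dits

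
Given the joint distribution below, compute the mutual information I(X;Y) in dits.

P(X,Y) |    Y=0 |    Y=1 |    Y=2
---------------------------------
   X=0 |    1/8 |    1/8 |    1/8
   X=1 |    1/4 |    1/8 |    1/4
0.0047 dits

Mutual information: I(X;Y) = H(X) + H(Y) - H(X,Y)

Marginals:
P(X) = (3/8, 5/8), H(X) = 0.2873 dits
P(Y) = (3/8, 1/4, 3/8), H(Y) = 0.4700 dits

Joint entropy: H(X,Y) = 0.7526 dits

I(X;Y) = 0.2873 + 0.4700 - 0.7526 = 0.0047 dits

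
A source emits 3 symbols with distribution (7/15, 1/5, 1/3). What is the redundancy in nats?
0.0549 nats

Redundancy measures how far a source is from maximum entropy:
R = H_max - H(X)

Maximum entropy for 3 symbols: H_max = log_e(3) = 1.0986 nats
Actual entropy: H(X) = 1.0438 nats
Redundancy: R = 1.0986 - 1.0438 = 0.0549 nats

This redundancy represents potential for compression: the source could be compressed by 0.0549 nats per symbol.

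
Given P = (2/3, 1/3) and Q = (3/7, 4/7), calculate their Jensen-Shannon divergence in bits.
0.0417 bits

Jensen-Shannon divergence is:
JSD(P||Q) = 0.5 × D_KL(P||M) + 0.5 × D_KL(Q||M)
where M = 0.5 × (P + Q) is the mixture distribution.

M = 0.5 × (2/3, 1/3) + 0.5 × (3/7, 4/7) = (0.547619, 0.452381)

D_KL(P||M) = 0.0423 bits
D_KL(Q||M) = 0.0410 bits

JSD(P||Q) = 0.5 × 0.0423 + 0.5 × 0.0410 = 0.0417 bits

Unlike KL divergence, JSD is symmetric and bounded: 0 ≤ JSD ≤ log(2).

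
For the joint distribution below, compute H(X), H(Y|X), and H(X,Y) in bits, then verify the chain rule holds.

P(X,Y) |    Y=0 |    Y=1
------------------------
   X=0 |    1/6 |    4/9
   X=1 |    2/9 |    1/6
H(X,Y) = 1.8638, H(X) = 0.9641, H(Y|X) = 0.8997 (all in bits)

Chain rule: H(X,Y) = H(X) + H(Y|X)

Left side — joint entropy directly:
H(X,Y) = -Σ p(x,y) log p(x,y) = 1.8638 bits

Right side — compute H(Y|X) from the conditional distributions:
P(X) = (11/18, 7/18), so H(X) = 0.9641 bits
H(Y|X) = Σ_x P(X=x) · H(Y|X=x):
  P(Y|X=0) = (3/11, 8/11), H(Y|X=0) = 0.8454, weight P(X=0) = 11/18
  P(Y|X=1) = (4/7, 3/7), H(Y|X=1) = 0.9852, weight P(X=1) = 7/18
H(Y|X) = 0.8997 bits

H(X) + H(Y|X) = 0.9641 + 0.8997 = 1.8638 bits

Both sides equal 1.8638 bits. ✓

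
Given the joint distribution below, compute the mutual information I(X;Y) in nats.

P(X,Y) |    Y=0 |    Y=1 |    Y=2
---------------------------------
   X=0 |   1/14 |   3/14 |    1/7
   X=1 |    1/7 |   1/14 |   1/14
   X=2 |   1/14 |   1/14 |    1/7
0.0658 nats

Mutual information: I(X;Y) = H(X) + H(Y) - H(X,Y)

Marginals:
P(X) = (3/7, 2/7, 2/7), H(X) = 1.0790 nats
P(Y) = (2/7, 5/14, 5/14), H(Y) = 1.0934 nats

Joint entropy: H(X,Y) = 2.1066 nats

I(X;Y) = 1.0790 + 1.0934 - 2.1066 = 0.0658 nats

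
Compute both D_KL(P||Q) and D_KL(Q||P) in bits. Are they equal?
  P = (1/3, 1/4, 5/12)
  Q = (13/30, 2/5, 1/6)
D_KL(P||Q) = 0.2551, D_KL(Q||P) = 0.2149

KL divergence is not symmetric: D_KL(P||Q) ≠ D_KL(Q||P) in general.

D_KL(P||Q) = 0.2551 bits
D_KL(Q||P) = 0.2149 bits

No, they are not equal!

This asymmetry is why KL divergence is not a true distance metric.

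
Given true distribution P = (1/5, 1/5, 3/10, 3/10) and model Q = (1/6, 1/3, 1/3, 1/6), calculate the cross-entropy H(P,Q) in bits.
2.0850 bits

Cross-entropy: H(P,Q) = -Σ p(x) log q(x)

Alternatively: H(P,Q) = H(P) + D_KL(P||Q)
H(P) = 1.9710 bits
D_KL(P||Q) = 0.1140 bits

H(P,Q) = 1.9710 + 0.1140 = 2.0850 bits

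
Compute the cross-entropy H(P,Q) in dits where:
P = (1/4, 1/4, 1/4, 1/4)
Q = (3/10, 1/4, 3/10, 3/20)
0.6179 dits

Cross-entropy: H(P,Q) = -Σ p(x) log q(x)

Alternatively: H(P,Q) = H(P) + D_KL(P||Q)
H(P) = 0.6021 dits
D_KL(P||Q) = 0.0159 dits

H(P,Q) = 0.6021 + 0.0159 = 0.6179 dits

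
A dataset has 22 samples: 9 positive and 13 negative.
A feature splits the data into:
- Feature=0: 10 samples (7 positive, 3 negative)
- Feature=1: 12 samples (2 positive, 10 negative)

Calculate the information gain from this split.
0.2209 bits

Information Gain = H(Y) - H(Y|Feature)

Before split:
P(positive) = 9/22 = 0.4091
H(Y) = 0.9760 bits

After split:
Feature=0: H = 0.8813 bits (weight = 10/22)
Feature=1: H = 0.6500 bits (weight = 12/22)
H(Y|Feature) = (10/22)×0.8813 + (12/22)×0.6500 = 0.7551 bits

Information Gain = 0.9760 - 0.7551 = 0.2209 bits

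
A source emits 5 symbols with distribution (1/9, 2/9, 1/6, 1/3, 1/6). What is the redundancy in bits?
0.0975 bits

Redundancy measures how far a source is from maximum entropy:
R = H_max - H(X)

Maximum entropy for 5 symbols: H_max = log_2(5) = 2.3219 bits
Actual entropy: H(X) = 2.2244 bits
Redundancy: R = 2.3219 - 2.2244 = 0.0975 bits

This redundancy represents potential for compression: the source could be compressed by 0.0975 bits per symbol.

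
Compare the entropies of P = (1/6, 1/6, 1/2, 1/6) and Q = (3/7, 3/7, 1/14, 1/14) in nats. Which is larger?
P

Computing entropies in nats:
H(P) = 1.2425
H(Q) = 1.1033

Distribution P has higher entropy.

Intuition: The distribution closer to uniform (more spread out) has higher entropy.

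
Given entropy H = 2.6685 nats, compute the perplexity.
14.4183

Perplexity is e^H (or exp(H) for natural log).

H = 2.6685 nats
Perplexity = e^2.6685 = 14.4183

Interpretation: The model's uncertainty is equivalent to choosing uniformly among 14.4 options.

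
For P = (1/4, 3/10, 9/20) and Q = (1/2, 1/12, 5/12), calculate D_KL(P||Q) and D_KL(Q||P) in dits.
D_KL(P||Q) = 0.1067, D_KL(Q||P) = 0.0902

KL divergence is not symmetric: D_KL(P||Q) ≠ D_KL(Q||P) in general.

D_KL(P||Q) = 0.1067 dits
D_KL(Q||P) = 0.0902 dits

No, they are not equal!

This asymmetry is why KL divergence is not a true distance metric.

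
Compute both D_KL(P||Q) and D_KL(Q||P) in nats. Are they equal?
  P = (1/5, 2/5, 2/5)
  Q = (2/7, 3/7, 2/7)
D_KL(P||Q) = 0.0357, D_KL(Q||P) = 0.0353

KL divergence is not symmetric: D_KL(P||Q) ≠ D_KL(Q||P) in general.

D_KL(P||Q) = 0.0357 nats
D_KL(Q||P) = 0.0353 nats

No, they are not equal!

This asymmetry is why KL divergence is not a true distance metric.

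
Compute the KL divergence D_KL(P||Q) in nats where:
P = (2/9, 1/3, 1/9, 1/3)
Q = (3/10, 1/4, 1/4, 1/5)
0.1094 nats

KL divergence: D_KL(P||Q) = Σ p(x) log(p(x)/q(x))

Computing term by term:
  x=0: 2/9 × log_e[(2/9)/(3/10)] = 2/9 × -0.3001 = -0.0667
  x=1: 1/3 × log_e[(1/3)/(1/4)] = 1/3 × 0.2877 = 0.0959
  x=2: 1/9 × log_e[(1/9)/(1/4)] = 1/9 × -0.8109 = -0.0901
  x=3: 1/3 × log_e[(1/3)/(1/5)] = 1/3 × 0.5108 = 0.1703

D_KL(P||Q) = 0.1094 nats

Note: KL divergence is always non-negative and equals 0 iff P = Q.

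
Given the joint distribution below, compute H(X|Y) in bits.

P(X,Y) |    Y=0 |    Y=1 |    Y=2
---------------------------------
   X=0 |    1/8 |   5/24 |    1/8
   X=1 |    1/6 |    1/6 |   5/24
0.9772 bits

Using the chain rule: H(X|Y) = H(X,Y) - H(Y)

First, compute H(X,Y) = 2.5546 bits

Marginal P(Y) = (7/24, 3/8, 1/3)
H(Y) = 1.5774 bits

H(X|Y) = H(X,Y) - H(Y) = 2.5546 - 1.5774 = 0.9772 bits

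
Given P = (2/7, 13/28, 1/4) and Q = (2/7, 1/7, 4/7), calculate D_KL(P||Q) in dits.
0.1479 dits

KL divergence: D_KL(P||Q) = Σ p(x) log(p(x)/q(x))

Computing term by term:
  x=0: 2/7 × log_10[(2/7)/(2/7)] = 2/7 × 0.0000 = 0.0000
  x=1: 13/28 × log_10[(13/28)/(1/7)] = 13/28 × 0.5119 = 0.2377
  x=2: 1/4 × log_10[(1/4)/(4/7)] = 1/4 × -0.3590 = -0.0898

D_KL(P||Q) = 0.1479 dits

Note: KL divergence is always non-negative and equals 0 iff P = Q.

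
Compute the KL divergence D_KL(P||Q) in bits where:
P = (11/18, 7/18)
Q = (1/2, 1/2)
0.0359 bits

KL divergence: D_KL(P||Q) = Σ p(x) log(p(x)/q(x))

Computing term by term:
  x=0: 11/18 × log_2[(11/18)/(1/2)] = 11/18 × 0.2895 = 0.1769
  x=1: 7/18 × log_2[(7/18)/(1/2)] = 7/18 × -0.3626 = -0.1410

D_KL(P||Q) = 0.0359 bits

Note: KL divergence is always non-negative and equals 0 iff P = Q.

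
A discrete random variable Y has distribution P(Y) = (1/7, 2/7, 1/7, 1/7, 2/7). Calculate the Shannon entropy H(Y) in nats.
1.5498 nats

Shannon entropy is H(X) = -Σ p(x) log p(x).

For P = (1/7, 2/7, 1/7, 1/7, 2/7):
H = -1/7 × log_e(1/7) -2/7 × log_e(2/7) -1/7 × log_e(1/7) -1/7 × log_e(1/7) -2/7 × log_e(2/7)
H = 1.5498 nats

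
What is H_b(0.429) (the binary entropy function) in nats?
0.6830 nats

The binary entropy function is:
H(p) = -p log(p) - (1-p) log(1-p)

H(0.429) = -0.429 × log_e(0.429) - 0.571 × log_e(0.571)
H(0.429) = 0.6830 nats

Note: Binary entropy is maximized at p=0.5 (H=1 bit) and minimized at p=0 or p=1 (H=0).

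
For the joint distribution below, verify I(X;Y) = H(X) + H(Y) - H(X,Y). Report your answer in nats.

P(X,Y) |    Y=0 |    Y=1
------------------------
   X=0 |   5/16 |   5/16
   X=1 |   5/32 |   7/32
I(X;Y) = 0.0033 nats

Mutual information has multiple equivalent forms:
- I(X;Y) = H(X) - H(X|Y)
- I(X;Y) = H(Y) - H(Y|X)
- I(X;Y) = H(X) + H(Y) - H(X,Y)

Computing all quantities:
H(X) = 0.6616, H(Y) = 0.6912, H(X,Y) = 1.3495
H(X|Y) = 0.6583, H(Y|X) = 0.6879

Verification:
H(X) - H(X|Y) = 0.6616 - 0.6583 = 0.0033
H(Y) - H(Y|X) = 0.6912 - 0.6879 = 0.0033
H(X) + H(Y) - H(X,Y) = 0.6616 + 0.6912 - 1.3495 = 0.0033

All forms give I(X;Y) = 0.0033 nats. ✓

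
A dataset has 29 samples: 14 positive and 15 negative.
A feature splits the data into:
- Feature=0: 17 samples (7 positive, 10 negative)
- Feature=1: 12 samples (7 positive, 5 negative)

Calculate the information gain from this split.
0.0207 bits

Information Gain = H(Y) - H(Y|Feature)

Before split:
P(positive) = 14/29 = 0.4828
H(Y) = 0.9991 bits

After split:
Feature=0: H = 0.9774 bits (weight = 17/29)
Feature=1: H = 0.9799 bits (weight = 12/29)
H(Y|Feature) = (17/29)×0.9774 + (12/29)×0.9799 = 0.9784 bits

Information Gain = 0.9991 - 0.9784 = 0.0207 bits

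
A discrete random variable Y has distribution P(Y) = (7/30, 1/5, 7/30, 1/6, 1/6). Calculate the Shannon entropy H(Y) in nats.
1.5983 nats

Shannon entropy is H(X) = -Σ p(x) log p(x).

For P = (7/30, 1/5, 7/30, 1/6, 1/6):
H = -7/30 × log_e(7/30) -1/5 × log_e(1/5) -7/30 × log_e(7/30) -1/6 × log_e(1/6) -1/6 × log_e(1/6)
H = 1.5983 nats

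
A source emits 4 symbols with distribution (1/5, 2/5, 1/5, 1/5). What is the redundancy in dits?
0.0235 dits

Redundancy measures how far a source is from maximum entropy:
R = H_max - H(X)

Maximum entropy for 4 symbols: H_max = log_10(4) = 0.6021 dits
Actual entropy: H(X) = 0.5786 dits
Redundancy: R = 0.6021 - 0.5786 = 0.0235 dits

This redundancy represents potential for compression: the source could be compressed by 0.0235 dits per symbol.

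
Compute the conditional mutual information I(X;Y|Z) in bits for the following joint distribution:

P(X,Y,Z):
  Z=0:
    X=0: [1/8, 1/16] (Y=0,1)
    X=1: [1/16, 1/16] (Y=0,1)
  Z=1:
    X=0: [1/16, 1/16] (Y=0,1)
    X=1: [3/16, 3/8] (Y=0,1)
0.0148 bits

Conditional mutual information: I(X;Y|Z) = H(X|Z) + H(Y|Z) - H(X,Y|Z)

H(Z) = 0.8960
H(X,Z) = 1.6697 → H(X|Z) = 0.7737
H(Y,Z) = 1.8496 → H(Y|Z) = 0.9536
H(X,Y,Z) = 2.6085 → H(X,Y|Z) = 1.7124

I(X;Y|Z) = 0.7737 + 0.9536 - 1.7124 = 0.0148 bits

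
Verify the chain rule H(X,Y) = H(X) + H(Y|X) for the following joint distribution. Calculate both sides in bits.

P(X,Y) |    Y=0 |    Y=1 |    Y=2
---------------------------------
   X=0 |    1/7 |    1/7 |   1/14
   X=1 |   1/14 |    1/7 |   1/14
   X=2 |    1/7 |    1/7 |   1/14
H(X,Y) = 3.0931, H(X) = 1.5774, H(Y|X) = 1.5157 (all in bits)

Chain rule: H(X,Y) = H(X) + H(Y|X)

Left side — joint entropy directly:
H(X,Y) = -Σ p(x,y) log p(x,y) = 3.0931 bits

Right side — compute H(Y|X) from the conditional distributions:
P(X) = (5/14, 2/7, 5/14), so H(X) = 1.5774 bits
H(Y|X) = Σ_x P(X=x) · H(Y|X=x):
  P(Y|X=0) = (2/5, 2/5, 1/5), H(Y|X=0) = 1.5219, weight P(X=0) = 5/14
  P(Y|X=1) = (1/4, 1/2, 1/4), H(Y|X=1) = 1.5000, weight P(X=1) = 2/7
  P(Y|X=2) = (2/5, 2/5, 1/5), H(Y|X=2) = 1.5219, weight P(X=2) = 5/14
H(Y|X) = 1.5157 bits

H(X) + H(Y|X) = 1.5774 + 1.5157 = 3.0931 bits

Both sides equal 3.0931 bits. ✓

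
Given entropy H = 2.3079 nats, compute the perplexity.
10.0533

Perplexity is e^H (or exp(H) for natural log).

H = 2.3079 nats
Perplexity = e^2.3079 = 10.0533

Interpretation: The model's uncertainty is equivalent to choosing uniformly among 10.1 options.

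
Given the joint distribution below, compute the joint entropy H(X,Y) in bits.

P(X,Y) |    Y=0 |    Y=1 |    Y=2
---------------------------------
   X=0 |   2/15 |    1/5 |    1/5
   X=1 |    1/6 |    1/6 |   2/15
2.5656 bits

Joint entropy is H(X,Y) = -Σ_{x,y} p(x,y) log p(x,y).

Summing over all non-zero entries:
H(X,Y) = -[2/15·log_2(2/15) + 1/5·log_2(1/5) + 1/5·log_2(1/5) + 1/6·log_2(1/6) + 1/6·log_2(1/6) + 2/15·log_2(2/15)]
H(X,Y) = 2.5656 bits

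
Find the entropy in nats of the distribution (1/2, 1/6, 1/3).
1.0114 nats

Shannon entropy is H(X) = -Σ p(x) log p(x).

For P = (1/2, 1/6, 1/3):
H = -1/2 × log_e(1/2) -1/6 × log_e(1/6) -1/3 × log_e(1/3)
H = 1.0114 nats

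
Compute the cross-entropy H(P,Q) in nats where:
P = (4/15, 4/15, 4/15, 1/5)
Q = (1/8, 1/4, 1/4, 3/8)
1.4900 nats

Cross-entropy: H(P,Q) = -Σ p(x) log q(x)

Alternatively: H(P,Q) = H(P) + D_KL(P||Q)
H(P) = 1.3793 nats
D_KL(P||Q) = 0.1107 nats

H(P,Q) = 1.3793 + 0.1107 = 1.4900 nats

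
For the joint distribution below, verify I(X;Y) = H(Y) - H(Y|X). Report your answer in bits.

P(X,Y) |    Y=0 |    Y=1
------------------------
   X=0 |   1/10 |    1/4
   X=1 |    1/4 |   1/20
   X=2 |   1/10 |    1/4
I(X;Y) = 0.1936 bits

Mutual information has multiple equivalent forms:
- I(X;Y) = H(X) - H(X|Y)
- I(X;Y) = H(Y) - H(Y|X)
- I(X;Y) = H(X) + H(Y) - H(X,Y)

Computing all quantities:
H(X) = 1.5813, H(Y) = 0.9928, H(X,Y) = 2.3805
H(X|Y) = 1.3877, H(Y|X) = 0.7992

Verification:
H(X) - H(X|Y) = 1.5813 - 1.3877 = 0.1936
H(Y) - H(Y|X) = 0.9928 - 0.7992 = 0.1936
H(X) + H(Y) - H(X,Y) = 1.5813 + 0.9928 - 2.3805 = 0.1936

All forms give I(X;Y) = 0.1936 bits. ✓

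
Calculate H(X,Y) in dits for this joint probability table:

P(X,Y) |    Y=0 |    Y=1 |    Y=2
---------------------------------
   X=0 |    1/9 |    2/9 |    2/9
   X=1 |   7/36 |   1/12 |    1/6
0.7543 dits

Joint entropy is H(X,Y) = -Σ_{x,y} p(x,y) log p(x,y).

Summing over all non-zero entries:
H(X,Y) = -[1/9·log_10(1/9) + 2/9·log_10(2/9) + 2/9·log_10(2/9) + 7/36·log_10(7/36) + 1/12·log_10(1/12) + 1/6·log_10(1/6)]
H(X,Y) = 0.7543 dits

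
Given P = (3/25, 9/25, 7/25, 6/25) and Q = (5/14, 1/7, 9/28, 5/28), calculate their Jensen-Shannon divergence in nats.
0.0580 nats

Jensen-Shannon divergence is:
JSD(P||Q) = 0.5 × D_KL(P||M) + 0.5 × D_KL(Q||M)
where M = 0.5 × (P + Q) is the mixture distribution.

M = 0.5 × (3/25, 9/25, 7/25, 6/25) + 0.5 × (5/14, 1/7, 9/28, 5/28) = (0.238571, 0.251429, 0.300714, 0.209286)

D_KL(P||M) = 0.0596 nats
D_KL(Q||M) = 0.0564 nats

JSD(P||Q) = 0.5 × 0.0596 + 0.5 × 0.0564 = 0.0580 nats

Unlike KL divergence, JSD is symmetric and bounded: 0 ≤ JSD ≤ log(2).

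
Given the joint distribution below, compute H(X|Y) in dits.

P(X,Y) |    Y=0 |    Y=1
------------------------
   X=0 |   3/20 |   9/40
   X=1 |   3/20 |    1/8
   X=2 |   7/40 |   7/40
0.4703 dits

Using the chain rule: H(X|Y) = H(X,Y) - H(Y)

First, compute H(X,Y) = 0.7708 dits

Marginal P(Y) = (19/40, 21/40)
H(Y) = 0.3005 dits

H(X|Y) = H(X,Y) - H(Y) = 0.7708 - 0.3005 = 0.4703 dits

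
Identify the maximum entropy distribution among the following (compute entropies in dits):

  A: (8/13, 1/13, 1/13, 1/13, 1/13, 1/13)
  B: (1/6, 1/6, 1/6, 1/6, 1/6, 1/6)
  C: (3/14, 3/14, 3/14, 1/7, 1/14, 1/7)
B

For a discrete distribution over n outcomes, entropy is maximized by the uniform distribution.

Computing entropies:
H(A) = 0.5582 dits
H(B) = 0.7782 dits
H(C) = 0.7534 dits

The uniform distribution (where all probabilities equal 1/6) achieves the maximum entropy of log_10(6) = 0.7782 dits.

Distribution B has the highest entropy.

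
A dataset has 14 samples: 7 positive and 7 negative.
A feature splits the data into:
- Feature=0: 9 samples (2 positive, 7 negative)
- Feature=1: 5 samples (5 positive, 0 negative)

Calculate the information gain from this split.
0.5087 bits

Information Gain = H(Y) - H(Y|Feature)

Before split:
P(positive) = 7/14 = 0.5000
H(Y) = 1.0000 bits

After split:
Feature=0: H = 0.7642 bits (weight = 9/14)
Feature=1: H = 0.0000 bits (weight = 5/14)
H(Y|Feature) = (9/14)×0.7642 + (5/14)×0.0000 = 0.4913 bits

Information Gain = 1.0000 - 0.4913 = 0.5087 bits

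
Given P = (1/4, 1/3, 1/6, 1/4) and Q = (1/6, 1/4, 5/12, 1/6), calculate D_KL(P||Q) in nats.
0.1459 nats

KL divergence: D_KL(P||Q) = Σ p(x) log(p(x)/q(x))

Computing term by term:
  x=0: 1/4 × log_e[(1/4)/(1/6)] = 1/4 × 0.4055 = 0.1014
  x=1: 1/3 × log_e[(1/3)/(1/4)] = 1/3 × 0.2877 = 0.0959
  x=2: 1/6 × log_e[(1/6)/(5/12)] = 1/6 × -0.9163 = -0.1527
  x=3: 1/4 × log_e[(1/4)/(1/6)] = 1/4 × 0.4055 = 0.1014

D_KL(P||Q) = 0.1459 nats

Note: KL divergence is always non-negative and equals 0 iff P = Q.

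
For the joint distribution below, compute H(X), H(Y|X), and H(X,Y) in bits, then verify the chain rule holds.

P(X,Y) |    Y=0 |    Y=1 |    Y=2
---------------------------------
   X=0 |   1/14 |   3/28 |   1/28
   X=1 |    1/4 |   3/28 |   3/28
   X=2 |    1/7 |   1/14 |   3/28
H(X,Y) = 2.9977, H(X) = 1.5165, H(Y|X) = 1.4812 (all in bits)

Chain rule: H(X,Y) = H(X) + H(Y|X)

Left side — joint entropy directly:
H(X,Y) = -Σ p(x,y) log p(x,y) = 2.9977 bits

Right side — compute H(Y|X) from the conditional distributions:
P(X) = (3/14, 13/28, 9/28), so H(X) = 1.5165 bits
H(Y|X) = Σ_x P(X=x) · H(Y|X=x):
  P(Y|X=0) = (1/3, 1/2, 1/6), H(Y|X=0) = 1.4591, weight P(X=0) = 3/14
  P(Y|X=1) = (7/13, 3/13, 3/13), H(Y|X=1) = 1.4573, weight P(X=1) = 13/28
  P(Y|X=2) = (4/9, 2/9, 1/3), H(Y|X=2) = 1.5305, weight P(X=2) = 9/28
H(Y|X) = 1.4812 bits

H(X) + H(Y|X) = 1.5165 + 1.4812 = 2.9977 bits

Both sides equal 2.9977 bits. ✓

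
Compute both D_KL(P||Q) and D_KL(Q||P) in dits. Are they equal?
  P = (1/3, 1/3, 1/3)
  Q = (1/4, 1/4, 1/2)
D_KL(P||Q) = 0.0246, D_KL(Q||P) = 0.0256

KL divergence is not symmetric: D_KL(P||Q) ≠ D_KL(Q||P) in general.

D_KL(P||Q) = 0.0246 dits
D_KL(Q||P) = 0.0256 dits

No, they are not equal!

This asymmetry is why KL divergence is not a true distance metric.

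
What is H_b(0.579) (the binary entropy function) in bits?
0.9819 bits

The binary entropy function is:
H(p) = -p log(p) - (1-p) log(1-p)

H(0.579) = -0.579 × log_2(0.579) - 0.421 × log_2(0.421)
H(0.579) = 0.9819 bits

Note: Binary entropy is maximized at p=0.5 (H=1 bit) and minimized at p=0 or p=1 (H=0).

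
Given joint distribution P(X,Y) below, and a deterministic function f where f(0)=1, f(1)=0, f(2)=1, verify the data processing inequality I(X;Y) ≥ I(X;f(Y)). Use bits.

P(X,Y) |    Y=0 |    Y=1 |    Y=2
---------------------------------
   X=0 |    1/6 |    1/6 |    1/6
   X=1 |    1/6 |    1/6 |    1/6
I(X;Y) = 0.0000, I(X;f(Y)) = 0.0000, inequality holds: 0.0000 ≥ 0.0000

Data Processing Inequality: For any Markov chain X → Y → Z, we have I(X;Y) ≥ I(X;Z).

Here Z = f(Y) is a deterministic function of Y, forming X → Y → Z.

Original I(X;Y) = 0.0000 bits

After applying f:
P(X,Z) where Z=f(Y):
- P(X,Z=0) = P(X,Y=1)
- P(X,Z=1) = P(X,Y=0) + P(X,Y=2)

I(X;Z) = I(X;f(Y)) = 0.0000 bits

Verification: 0.0000 ≥ 0.0000 ✓

Information cannot be created by processing; the function f can only lose information about X.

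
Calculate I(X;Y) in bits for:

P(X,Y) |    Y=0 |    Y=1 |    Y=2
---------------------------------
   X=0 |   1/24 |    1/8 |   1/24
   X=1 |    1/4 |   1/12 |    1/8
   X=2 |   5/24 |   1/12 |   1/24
0.1135 bits

Mutual information: I(X;Y) = H(X) + H(Y) - H(X,Y)

Marginals:
P(X) = (5/24, 11/24, 1/3), H(X) = 1.5157 bits
P(Y) = (1/2, 7/24, 5/24), H(Y) = 1.4899 bits

Joint entropy: H(X,Y) = 2.8921 bits

I(X;Y) = 1.5157 + 1.4899 - 2.8921 = 0.1135 bits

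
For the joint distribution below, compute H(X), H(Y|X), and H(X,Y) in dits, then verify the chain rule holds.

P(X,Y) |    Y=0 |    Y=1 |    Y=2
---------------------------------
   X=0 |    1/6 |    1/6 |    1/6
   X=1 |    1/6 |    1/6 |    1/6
H(X,Y) = 0.7782, H(X) = 0.3010, H(Y|X) = 0.4771 (all in dits)

Chain rule: H(X,Y) = H(X) + H(Y|X)

Left side — joint entropy directly:
H(X,Y) = -Σ p(x,y) log p(x,y) = 0.7782 dits

Right side — compute H(Y|X) from the conditional distributions:
P(X) = (1/2, 1/2), so H(X) = 0.3010 dits
H(Y|X) = Σ_x P(X=x) · H(Y|X=x):
  P(Y|X=0) = (1/3, 1/3, 1/3), H(Y|X=0) = 0.4771, weight P(X=0) = 1/2
  P(Y|X=1) = (1/3, 1/3, 1/3), H(Y|X=1) = 0.4771, weight P(X=1) = 1/2
H(Y|X) = 0.4771 dits

H(X) + H(Y|X) = 0.3010 + 0.4771 = 0.7782 dits

Both sides equal 0.7782 dits. ✓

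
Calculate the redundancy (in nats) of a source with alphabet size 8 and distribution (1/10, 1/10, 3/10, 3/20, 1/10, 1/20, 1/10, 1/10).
0.1326 nats

Redundancy measures how far a source is from maximum entropy:
R = H_max - H(X)

Maximum entropy for 8 symbols: H_max = log_e(8) = 2.0794 nats
Actual entropy: H(X) = 1.9468 nats
Redundancy: R = 2.0794 - 1.9468 = 0.1326 nats

This redundancy represents potential for compression: the source could be compressed by 0.1326 nats per symbol.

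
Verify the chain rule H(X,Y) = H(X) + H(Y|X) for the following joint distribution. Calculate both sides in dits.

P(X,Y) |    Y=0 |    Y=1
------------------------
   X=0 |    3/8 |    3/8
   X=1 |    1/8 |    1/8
H(X,Y) = 0.5452, H(X) = 0.2442, H(Y|X) = 0.3010 (all in dits)

Chain rule: H(X,Y) = H(X) + H(Y|X)

Left side — joint entropy directly:
H(X,Y) = -Σ p(x,y) log p(x,y) = 0.5452 dits

Right side — compute H(Y|X) from the conditional distributions:
P(X) = (3/4, 1/4), so H(X) = 0.2442 dits
H(Y|X) = Σ_x P(X=x) · H(Y|X=x):
  P(Y|X=0) = (1/2, 1/2), H(Y|X=0) = 0.3010, weight P(X=0) = 3/4
  P(Y|X=1) = (1/2, 1/2), H(Y|X=1) = 0.3010, weight P(X=1) = 1/4
H(Y|X) = 0.3010 dits

H(X) + H(Y|X) = 0.2442 + 0.3010 = 0.5452 dits

Both sides equal 0.5452 dits. ✓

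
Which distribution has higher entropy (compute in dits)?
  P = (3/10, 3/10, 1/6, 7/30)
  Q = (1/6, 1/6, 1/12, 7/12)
P

Computing entropies in dits:
H(P) = 0.5909
H(Q) = 0.4859

Distribution P has higher entropy.

Intuition: The distribution closer to uniform (more spread out) has higher entropy.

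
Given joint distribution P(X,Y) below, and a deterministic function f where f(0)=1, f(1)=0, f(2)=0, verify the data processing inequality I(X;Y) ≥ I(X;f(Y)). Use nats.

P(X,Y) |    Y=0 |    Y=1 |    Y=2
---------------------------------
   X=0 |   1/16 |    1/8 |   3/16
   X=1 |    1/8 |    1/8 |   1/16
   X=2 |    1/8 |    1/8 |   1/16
I(X;Y) = 0.0562, I(X;f(Y)) = 0.0315, inequality holds: 0.0562 ≥ 0.0315

Data Processing Inequality: For any Markov chain X → Y → Z, we have I(X;Y) ≥ I(X;Z).

Here Z = f(Y) is a deterministic function of Y, forming X → Y → Z.

Original I(X;Y) = 0.0562 nats

After applying f:
P(X,Z) where Z=f(Y):
- P(X,Z=0) = P(X,Y=1) + P(X,Y=2)
- P(X,Z=1) = P(X,Y=0)

I(X;Z) = I(X;f(Y)) = 0.0315 nats

Verification: 0.0562 ≥ 0.0315 ✓

Information cannot be created by processing; the function f can only lose information about X.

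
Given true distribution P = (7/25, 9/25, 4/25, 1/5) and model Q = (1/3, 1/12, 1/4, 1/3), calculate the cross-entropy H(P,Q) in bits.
2.3714 bits

Cross-entropy: H(P,Q) = -Σ p(x) log q(x)

Alternatively: H(P,Q) = H(P) + D_KL(P||Q)
H(P) = 1.9322 bits
D_KL(P||Q) = 0.4391 bits

H(P,Q) = 1.9322 + 0.4391 = 2.3714 bits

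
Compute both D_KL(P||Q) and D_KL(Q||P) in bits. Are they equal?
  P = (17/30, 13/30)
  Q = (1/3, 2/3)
D_KL(P||Q) = 0.1645, D_KL(Q||P) = 0.1591

KL divergence is not symmetric: D_KL(P||Q) ≠ D_KL(Q||P) in general.

D_KL(P||Q) = 0.1645 bits
D_KL(Q||P) = 0.1591 bits

No, they are not equal!

This asymmetry is why KL divergence is not a true distance metric.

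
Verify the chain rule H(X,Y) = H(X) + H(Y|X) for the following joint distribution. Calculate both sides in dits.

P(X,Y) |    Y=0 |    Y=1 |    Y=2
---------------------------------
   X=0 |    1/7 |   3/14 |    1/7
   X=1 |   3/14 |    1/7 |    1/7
H(X,Y) = 0.7696, H(X) = 0.3010, H(Y|X) = 0.4686 (all in dits)

Chain rule: H(X,Y) = H(X) + H(Y|X)

Left side — joint entropy directly:
H(X,Y) = -Σ p(x,y) log p(x,y) = 0.7696 dits

Right side — compute H(Y|X) from the conditional distributions:
P(X) = (1/2, 1/2), so H(X) = 0.3010 dits
H(Y|X) = Σ_x P(X=x) · H(Y|X=x):
  P(Y|X=0) = (2/7, 3/7, 2/7), H(Y|X=0) = 0.4686, weight P(X=0) = 1/2
  P(Y|X=1) = (3/7, 2/7, 2/7), H(Y|X=1) = 0.4686, weight P(X=1) = 1/2
H(Y|X) = 0.4686 dits

H(X) + H(Y|X) = 0.3010 + 0.4686 = 0.7696 dits

Both sides equal 0.7696 dits. ✓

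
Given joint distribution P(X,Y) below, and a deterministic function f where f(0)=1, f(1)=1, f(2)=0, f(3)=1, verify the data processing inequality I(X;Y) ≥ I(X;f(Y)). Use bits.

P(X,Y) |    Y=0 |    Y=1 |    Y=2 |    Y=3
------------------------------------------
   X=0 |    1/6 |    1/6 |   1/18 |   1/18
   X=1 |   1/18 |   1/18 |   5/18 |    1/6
I(X;Y) = 0.2335, I(X;f(Y)) = 0.1212, inequality holds: 0.2335 ≥ 0.1212

Data Processing Inequality: For any Markov chain X → Y → Z, we have I(X;Y) ≥ I(X;Z).

Here Z = f(Y) is a deterministic function of Y, forming X → Y → Z.

Original I(X;Y) = 0.2335 bits

After applying f:
P(X,Z) where Z=f(Y):
- P(X,Z=0) = P(X,Y=2)
- P(X,Z=1) = P(X,Y=0) + P(X,Y=1) + P(X,Y=3)

I(X;Z) = I(X;f(Y)) = 0.1212 bits

Verification: 0.2335 ≥ 0.1212 ✓

Information cannot be created by processing; the function f can only lose information about X.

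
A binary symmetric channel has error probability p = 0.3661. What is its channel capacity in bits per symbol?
0.0524 bits

For a binary symmetric channel (BSC) with error probability p:
Capacity C = 1 - H(p) bits per symbol

where H(p) = -p log₂(p) - (1-p) log₂(1-p) is the binary entropy function.

H(0.3661) = 0.9476 bits
C = 1 - 0.9476 = 0.0524 bits per symbol

This means we can reliably transmit up to 0.0524 bits of information per channel use.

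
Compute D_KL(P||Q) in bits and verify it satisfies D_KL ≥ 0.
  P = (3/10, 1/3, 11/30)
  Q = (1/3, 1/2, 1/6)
0.1765 bits

KL divergence satisfies the Gibbs inequality: D_KL(P||Q) ≥ 0 for all distributions P, Q.

D_KL(P||Q) = Σ p(x) log(p(x)/q(x))
Term by term:
  x=0: 3/10 × log_2[(3/10)/(1/3)] = -0.0456
  x=1: 1/3 × log_2[(1/3)/(1/2)] = -0.1950
  x=2: 11/30 × log_2[(11/30)/(1/6)] = 0.4171
D_KL(P||Q) = 0.1765 bits

D_KL(P||Q) = 0.1765 ≥ 0 ✓

This non-negativity is a fundamental property: relative entropy cannot be negative because it measures how different Q is from P.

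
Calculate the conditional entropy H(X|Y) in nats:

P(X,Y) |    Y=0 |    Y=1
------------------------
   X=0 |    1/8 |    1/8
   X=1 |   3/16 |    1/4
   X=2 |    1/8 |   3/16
1.0688 nats

Using the chain rule: H(X|Y) = H(X,Y) - H(Y)

First, compute H(X,Y) = 1.7541 nats

Marginal P(Y) = (7/16, 9/16)
H(Y) = 0.6853 nats

H(X|Y) = H(X,Y) - H(Y) = 1.7541 - 0.6853 = 1.0688 nats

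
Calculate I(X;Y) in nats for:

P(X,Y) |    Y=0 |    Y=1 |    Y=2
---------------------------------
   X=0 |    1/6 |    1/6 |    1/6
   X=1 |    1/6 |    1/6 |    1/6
0.0000 nats

Mutual information: I(X;Y) = H(X) + H(Y) - H(X,Y)

Marginals:
P(X) = (1/2, 1/2), H(X) = 0.6931 nats
P(Y) = (1/3, 1/3, 1/3), H(Y) = 1.0986 nats

Joint entropy: H(X,Y) = 1.7918 nats

I(X;Y) = 0.6931 + 1.0986 - 1.7918 = 0.0000 nats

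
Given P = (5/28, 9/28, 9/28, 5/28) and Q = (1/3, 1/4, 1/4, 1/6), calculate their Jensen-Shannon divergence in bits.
0.0237 bits

Jensen-Shannon divergence is:
JSD(P||Q) = 0.5 × D_KL(P||M) + 0.5 × D_KL(Q||M)
where M = 0.5 × (P + Q) is the mixture distribution.

M = 0.5 × (5/28, 9/28, 9/28, 5/28) + 0.5 × (1/3, 1/4, 1/4, 1/6) = (0.255952, 2/7, 2/7, 0.172619)

D_KL(P||M) = 0.0252 bits
D_KL(Q||M) = 0.0223 bits

JSD(P||Q) = 0.5 × 0.0252 + 0.5 × 0.0223 = 0.0237 bits

Unlike KL divergence, JSD is symmetric and bounded: 0 ≤ JSD ≤ log(2).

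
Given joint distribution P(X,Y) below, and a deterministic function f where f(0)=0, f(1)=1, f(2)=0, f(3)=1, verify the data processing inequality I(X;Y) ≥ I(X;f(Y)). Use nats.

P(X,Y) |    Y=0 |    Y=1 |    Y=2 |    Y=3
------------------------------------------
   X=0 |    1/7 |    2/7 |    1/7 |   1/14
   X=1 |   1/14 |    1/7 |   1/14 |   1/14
I(X;Y) = 0.0072, I(X;f(Y)) = 0.0009, inequality holds: 0.0072 ≥ 0.0009

Data Processing Inequality: For any Markov chain X → Y → Z, we have I(X;Y) ≥ I(X;Z).

Here Z = f(Y) is a deterministic function of Y, forming X → Y → Z.

Original I(X;Y) = 0.0072 nats

After applying f:
P(X,Z) where Z=f(Y):
- P(X,Z=0) = P(X,Y=0) + P(X,Y=2)
- P(X,Z=1) = P(X,Y=1) + P(X,Y=3)

I(X;Z) = I(X;f(Y)) = 0.0009 nats

Verification: 0.0072 ≥ 0.0009 ✓

Information cannot be created by processing; the function f can only lose information about X.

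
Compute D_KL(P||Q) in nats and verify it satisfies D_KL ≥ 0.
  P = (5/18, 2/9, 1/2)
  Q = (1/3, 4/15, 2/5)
0.0204 nats

KL divergence satisfies the Gibbs inequality: D_KL(P||Q) ≥ 0 for all distributions P, Q.

D_KL(P||Q) = Σ p(x) log(p(x)/q(x))
Term by term:
  x=0: 5/18 × log_e[(5/18)/(1/3)] = -0.0506
  x=1: 2/9 × log_e[(2/9)/(4/15)] = -0.0405
  x=2: 1/2 × log_e[(1/2)/(2/5)] = 0.1116
D_KL(P||Q) = 0.0204 nats

D_KL(P||Q) = 0.0204 ≥ 0 ✓

This non-negativity is a fundamental property: relative entropy cannot be negative because it measures how different Q is from P.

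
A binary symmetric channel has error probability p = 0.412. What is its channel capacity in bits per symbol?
0.0225 bits

For a binary symmetric channel (BSC) with error probability p:
Capacity C = 1 - H(p) bits per symbol

where H(p) = -p log₂(p) - (1-p) log₂(1-p) is the binary entropy function.

H(0.412) = 0.9775 bits
C = 1 - 0.9775 = 0.0225 bits per symbol

This means we can reliably transmit up to 0.0225 bits of information per channel use.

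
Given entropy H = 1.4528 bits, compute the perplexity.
2.7374

Perplexity is 2^H (or exp(H) for natural log).

H = 1.4528 bits
Perplexity = 2^1.4528 = 2.7374

Interpretation: The model's uncertainty is equivalent to choosing uniformly among 2.7 options.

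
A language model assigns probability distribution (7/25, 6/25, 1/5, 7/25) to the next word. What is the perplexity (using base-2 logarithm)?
3.9640

Perplexity is 2^H (or exp(H) for natural log).

First, H = -Σ p log p = 1.9870 bits
Perplexity = 2^1.9870 = 3.9640

Interpretation: The model's uncertainty is equivalent to choosing uniformly among 4.0 options.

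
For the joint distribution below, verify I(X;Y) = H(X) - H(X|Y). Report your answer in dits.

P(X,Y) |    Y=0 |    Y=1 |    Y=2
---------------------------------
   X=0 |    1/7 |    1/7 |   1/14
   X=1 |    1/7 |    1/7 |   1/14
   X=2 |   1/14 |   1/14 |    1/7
I(X;Y) = 0.0186 dits

Mutual information has multiple equivalent forms:
- I(X;Y) = H(X) - H(X|Y)
- I(X;Y) = H(Y) - H(Y|X)
- I(X;Y) = H(X) + H(Y) - H(X,Y)

Computing all quantities:
H(X) = 0.4748, H(Y) = 0.4748, H(X,Y) = 0.9311
H(X|Y) = 0.4563, H(Y|X) = 0.4563

Verification:
H(X) - H(X|Y) = 0.4748 - 0.4563 = 0.0186
H(Y) - H(Y|X) = 0.4748 - 0.4563 = 0.0186
H(X) + H(Y) - H(X,Y) = 0.4748 + 0.4748 - 0.9311 = 0.0186

All forms give I(X;Y) = 0.0186 dits. ✓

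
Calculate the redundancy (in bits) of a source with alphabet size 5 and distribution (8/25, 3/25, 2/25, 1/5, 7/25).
0.1587 bits

Redundancy measures how far a source is from maximum entropy:
R = H_max - H(X)

Maximum entropy for 5 symbols: H_max = log_2(5) = 2.3219 bits
Actual entropy: H(X) = 2.1632 bits
Redundancy: R = 2.3219 - 2.1632 = 0.1587 bits

This redundancy represents potential for compression: the source could be compressed by 0.1587 bits per symbol.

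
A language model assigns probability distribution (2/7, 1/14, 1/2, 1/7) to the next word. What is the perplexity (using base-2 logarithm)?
3.2252

Perplexity is 2^H (or exp(H) for natural log).

First, H = -Σ p log p = 1.6894 bits
Perplexity = 2^1.6894 = 3.2252

Interpretation: The model's uncertainty is equivalent to choosing uniformly among 3.2 options.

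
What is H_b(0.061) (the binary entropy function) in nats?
0.2297 nats

The binary entropy function is:
H(p) = -p log(p) - (1-p) log(1-p)

H(0.061) = -0.061 × log_e(0.061) - 0.939 × log_e(0.939)
H(0.061) = 0.2297 nats

Note: Binary entropy is maximized at p=0.5 (H=1 bit) and minimized at p=0 or p=1 (H=0).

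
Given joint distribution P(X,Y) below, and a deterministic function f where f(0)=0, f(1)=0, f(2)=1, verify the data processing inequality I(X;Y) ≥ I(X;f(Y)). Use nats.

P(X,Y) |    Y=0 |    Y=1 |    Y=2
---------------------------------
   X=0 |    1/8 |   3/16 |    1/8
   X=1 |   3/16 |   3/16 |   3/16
I(X;Y) = 0.0048, I(X;f(Y)) = 0.0013, inequality holds: 0.0048 ≥ 0.0013

Data Processing Inequality: For any Markov chain X → Y → Z, we have I(X;Y) ≥ I(X;Z).

Here Z = f(Y) is a deterministic function of Y, forming X → Y → Z.

Original I(X;Y) = 0.0048 nats

After applying f:
P(X,Z) where Z=f(Y):
- P(X,Z=0) = P(X,Y=0) + P(X,Y=1)
- P(X,Z=1) = P(X,Y=2)

I(X;Z) = I(X;f(Y)) = 0.0013 nats

Verification: 0.0048 ≥ 0.0013 ✓

Information cannot be created by processing; the function f can only lose information about X.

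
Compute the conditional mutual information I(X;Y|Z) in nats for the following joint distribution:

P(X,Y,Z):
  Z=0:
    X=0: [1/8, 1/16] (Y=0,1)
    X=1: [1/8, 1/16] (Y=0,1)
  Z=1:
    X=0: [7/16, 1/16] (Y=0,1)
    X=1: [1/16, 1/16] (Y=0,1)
0.0377 nats

Conditional mutual information: I(X;Y|Z) = H(X|Z) + H(Y|Z) - H(X,Y|Z)

H(Z) = 0.6616
H(X,Z) = 1.2342 → H(X|Z) = 0.5727
H(Y,Z) = 1.2130 → H(Y|Z) = 0.5514
H(X,Y,Z) = 1.7480 → H(X,Y|Z) = 1.0864

I(X;Y|Z) = 0.5727 + 0.5514 - 1.0864 = 0.0377 nats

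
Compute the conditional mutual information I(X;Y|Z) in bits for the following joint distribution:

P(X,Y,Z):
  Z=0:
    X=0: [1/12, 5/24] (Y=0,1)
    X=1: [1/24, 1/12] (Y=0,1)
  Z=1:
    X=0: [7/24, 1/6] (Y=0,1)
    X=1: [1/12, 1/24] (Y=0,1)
0.0010 bits

Conditional mutual information: I(X;Y|Z) = H(X|Z) + H(Y|Z) - H(X,Y|Z)

H(Z) = 0.9799
H(X,Z) = 1.7843 → H(X|Z) = 0.8045
H(Y,Z) = 1.8956 → H(Y|Z) = 0.9157
H(X,Y,Z) = 2.6991 → H(X,Y|Z) = 1.7192

I(X;Y|Z) = 0.8045 + 0.9157 - 1.7192 = 0.0010 bits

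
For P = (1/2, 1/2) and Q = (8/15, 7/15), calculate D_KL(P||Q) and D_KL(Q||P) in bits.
D_KL(P||Q) = 0.0032, D_KL(Q||P) = 0.0032

KL divergence is not symmetric: D_KL(P||Q) ≠ D_KL(Q||P) in general.

D_KL(P||Q) = 0.0032 bits
D_KL(Q||P) = 0.0032 bits

In this case they happen to be equal (to 4 decimal places).

This asymmetry is why KL divergence is not a true distance metric.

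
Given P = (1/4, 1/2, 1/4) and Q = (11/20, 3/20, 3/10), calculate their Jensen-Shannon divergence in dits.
0.0346 dits

Jensen-Shannon divergence is:
JSD(P||Q) = 0.5 × D_KL(P||M) + 0.5 × D_KL(Q||M)
where M = 0.5 × (P + Q) is the mixture distribution.

M = 0.5 × (1/4, 1/2, 1/4) + 0.5 × (11/20, 3/20, 3/10) = (2/5, 13/40, 11/40)

D_KL(P||M) = 0.0322 dits
D_KL(Q||M) = 0.0370 dits

JSD(P||Q) = 0.5 × 0.0322 + 0.5 × 0.0370 = 0.0346 dits

Unlike KL divergence, JSD is symmetric and bounded: 0 ≤ JSD ≤ log(2).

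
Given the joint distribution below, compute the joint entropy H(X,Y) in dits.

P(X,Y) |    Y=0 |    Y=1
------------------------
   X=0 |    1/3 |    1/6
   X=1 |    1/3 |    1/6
0.5775 dits

Joint entropy is H(X,Y) = -Σ_{x,y} p(x,y) log p(x,y).

Summing over all non-zero entries:
H(X,Y) = -[1/3·log_10(1/3) + 1/6·log_10(1/6) + 1/3·log_10(1/3) + 1/6·log_10(1/6)]
H(X,Y) = 0.5775 dits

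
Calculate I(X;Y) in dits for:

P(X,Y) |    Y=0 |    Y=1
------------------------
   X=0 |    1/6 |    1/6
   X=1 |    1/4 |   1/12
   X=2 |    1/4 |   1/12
0.0133 dits

Mutual information: I(X;Y) = H(X) + H(Y) - H(X,Y)

Marginals:
P(X) = (1/3, 1/3, 1/3), H(X) = 0.4771 dits
P(Y) = (2/3, 1/3), H(Y) = 0.2764 dits

Joint entropy: H(X,Y) = 0.7403 dits

I(X;Y) = 0.4771 + 0.2764 - 0.7403 = 0.0133 dits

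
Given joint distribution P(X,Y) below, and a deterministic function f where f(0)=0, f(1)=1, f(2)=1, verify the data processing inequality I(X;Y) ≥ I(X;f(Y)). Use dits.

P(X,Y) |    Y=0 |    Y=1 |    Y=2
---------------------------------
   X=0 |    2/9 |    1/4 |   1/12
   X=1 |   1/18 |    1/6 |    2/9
I(X;Y) = 0.0384, I(X;f(Y)) = 0.0215, inequality holds: 0.0384 ≥ 0.0215

Data Processing Inequality: For any Markov chain X → Y → Z, we have I(X;Y) ≥ I(X;Z).

Here Z = f(Y) is a deterministic function of Y, forming X → Y → Z.

Original I(X;Y) = 0.0384 dits

After applying f:
P(X,Z) where Z=f(Y):
- P(X,Z=0) = P(X,Y=0)
- P(X,Z=1) = P(X,Y=1) + P(X,Y=2)

I(X;Z) = I(X;f(Y)) = 0.0215 dits

Verification: 0.0384 ≥ 0.0215 ✓

Information cannot be created by processing; the function f can only lose information about X.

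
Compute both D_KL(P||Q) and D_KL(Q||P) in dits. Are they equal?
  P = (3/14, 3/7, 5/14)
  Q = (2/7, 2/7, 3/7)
D_KL(P||Q) = 0.0204, D_KL(Q||P) = 0.0193

KL divergence is not symmetric: D_KL(P||Q) ≠ D_KL(Q||P) in general.

D_KL(P||Q) = 0.0204 dits
D_KL(Q||P) = 0.0193 dits

No, they are not equal!

This asymmetry is why KL divergence is not a true distance metric.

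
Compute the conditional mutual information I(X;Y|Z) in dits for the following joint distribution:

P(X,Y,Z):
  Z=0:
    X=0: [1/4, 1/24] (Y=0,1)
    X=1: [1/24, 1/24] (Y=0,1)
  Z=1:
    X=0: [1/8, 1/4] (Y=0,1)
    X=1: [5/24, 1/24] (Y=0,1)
0.0442 dits

Conditional mutual information: I(X;Y|Z) = H(X|Z) + H(Y|Z) - H(X,Y|Z)

H(Z) = 0.2873
H(X,Z) = 0.5563 → H(X|Z) = 0.2689
H(Y,Z) = 0.5611 → H(Y|Z) = 0.2738
H(X,Y,Z) = 0.7859 → H(X,Y|Z) = 0.4986

I(X;Y|Z) = 0.2689 + 0.2738 - 0.4986 = 0.0442 dits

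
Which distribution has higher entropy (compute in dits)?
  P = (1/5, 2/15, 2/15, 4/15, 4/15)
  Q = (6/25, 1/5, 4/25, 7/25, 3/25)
Q

Computing entropies in dits:
H(P) = 0.6793
H(Q) = 0.6812

Distribution Q has higher entropy.

Intuition: The distribution closer to uniform (more spread out) has higher entropy.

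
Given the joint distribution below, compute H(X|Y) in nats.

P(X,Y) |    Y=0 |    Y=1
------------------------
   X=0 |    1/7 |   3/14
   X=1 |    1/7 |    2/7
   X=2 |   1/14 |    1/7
1.0587 nats

Using the chain rule: H(X|Y) = H(X,Y) - H(Y)

First, compute H(X,Y) = 1.7105 nats

Marginal P(Y) = (5/14, 9/14)
H(Y) = 0.6518 nats

H(X|Y) = H(X,Y) - H(Y) = 1.7105 - 0.6518 = 1.0587 nats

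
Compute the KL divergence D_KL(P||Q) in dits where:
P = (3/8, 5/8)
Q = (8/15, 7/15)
0.0219 dits

KL divergence: D_KL(P||Q) = Σ p(x) log(p(x)/q(x))

Computing term by term:
  x=0: 3/8 × log_10[(3/8)/(8/15)] = 3/8 × -0.1530 = -0.0574
  x=1: 5/8 × log_10[(5/8)/(7/15)] = 5/8 × 0.1269 = 0.0793

D_KL(P||Q) = 0.0219 dits

Note: KL divergence is always non-negative and equals 0 iff P = Q.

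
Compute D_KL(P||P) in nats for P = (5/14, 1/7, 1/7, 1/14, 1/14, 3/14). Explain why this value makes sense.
0.0000 nats

KL divergence satisfies the Gibbs inequality: D_KL(P||Q) ≥ 0 for all distributions P, Q.

D_KL(P||Q) = Σ p(x) log(p(x)/q(x))
Each term is p(x) × log_e(p(x)/p(x)) = p(x) × log_e(1) = 0, so the sum is 0.
D_KL(P||Q) = 0.0000 nats

When P = Q, the KL divergence is exactly 0, as there is no 'divergence' between identical distributions.

This non-negativity is a fundamental property: relative entropy cannot be negative because it measures how different Q is from P.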